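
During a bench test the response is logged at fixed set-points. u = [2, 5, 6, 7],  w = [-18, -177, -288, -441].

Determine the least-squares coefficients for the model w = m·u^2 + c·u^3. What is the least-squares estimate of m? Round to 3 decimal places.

m = -2.271

Sums needed: Σu^2·u^2 = 4338, Σu^2·u^3 = 27740, Σu^3·u^3 = 179994.
And Σu^2·w = -36474, Σu^3·w = -235740.
det = 4338·179994 − 27740² = 11306372.
m = ((-36474)·179994 − 27740·(-235740))/11306372 = -6418389/2826593; c = (4338·(-235740) − 27740·(-36474))/11306372 = -2712840/2826593.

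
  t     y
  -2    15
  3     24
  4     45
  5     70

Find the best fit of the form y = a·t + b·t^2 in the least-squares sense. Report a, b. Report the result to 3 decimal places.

a = -1.231, b = 3.070

Entries of MᵀM: Σt·t = 54, Σt·t^2 = 208, Σt^2·t^2 = 978.
For Mᵀy: Σt·y = 572, Σt^2·y = 2746.
Δ = 54·978 − 208² = 9548.
a = (572·978 − 208·2746)/9548 = -2938/2387; b = (54·2746 − 208·572)/9548 = 7327/2387.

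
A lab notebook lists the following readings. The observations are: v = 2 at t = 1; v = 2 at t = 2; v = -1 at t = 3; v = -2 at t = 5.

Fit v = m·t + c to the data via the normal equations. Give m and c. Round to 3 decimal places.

m = -1.114, c = 3.314

Sums needed: Σt·t = 39, Σt = 11, Σ1 = 4.
And Σt·v = -7, Σv = 1.
Determinant 39·4 − 11² = 35.
m = ((-7)·4 − 11·1)/35 = -39/35; c = (39·1 − 11·(-7))/35 = 116/35.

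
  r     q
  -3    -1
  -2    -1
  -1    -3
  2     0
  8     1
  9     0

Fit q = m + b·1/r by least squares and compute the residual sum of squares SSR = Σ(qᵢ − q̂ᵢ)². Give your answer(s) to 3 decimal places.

Forming XᵀX = [[6, -79/72]; [-79/72, 8497/5184]] and Xᵀq = [-4, 95/24]ᵀ gives XᵀX·[m, b]ᵀ = Xᵀq.
Determinant 6·(8497/5184) − (-79/72)² = 44741/5184.
m = ((-4)·(8497/5184) − (-79/72)·(95/24))/(44741/5184) = -11473/44741; b = (6·(95/24) − (-79/72)·(-4))/(44741/5184) = 100368/44741.
Residuals: 188/44741, 16916/44741, -22382/44741, -38711/44741, 43668/44741, 321/44741; SSR = 93710/44741.

SSR = 2.094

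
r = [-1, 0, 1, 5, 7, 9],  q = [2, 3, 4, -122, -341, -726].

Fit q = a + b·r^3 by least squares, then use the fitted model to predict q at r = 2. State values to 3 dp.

q̂ = -5.104

AᵀA·[a, b]ᵀ = Aᵀq reads: 6·a + 1197·b = -1180;  1197·a + 664717·b = -661465.
Determinant 6·664717 − 1197² = 2555493.
a = ((-1180)·664717 − 1197·(-661465))/2555493 = 7407545/2555493; b = (6·(-661465) − 1197·(-1180))/2555493 = -852110/851831.
At r = 2: q̂ = (7407545/2555493)·(1) + (-852110/851831)·(8) = -13043095/2555493.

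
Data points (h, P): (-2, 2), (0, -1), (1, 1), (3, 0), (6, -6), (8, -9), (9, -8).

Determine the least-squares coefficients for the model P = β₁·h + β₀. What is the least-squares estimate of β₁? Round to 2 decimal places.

β₁ = -1.02

The normal system XᵀX·[β₁, β₀]ᵀ = XᵀP is [[195, 25]; [25, 7]]·[β₁, β₀]ᵀ = [-183, -21]ᵀ.
Eliminating β₀: 7·(row 1) − 25·(row 2) gives 740·β₁ = 7·(-183) − 25·(-21) = -756, so β₁ = -189/185.
Then β₀ = ((-21) − 25·(-189/185))/7 = 24/37.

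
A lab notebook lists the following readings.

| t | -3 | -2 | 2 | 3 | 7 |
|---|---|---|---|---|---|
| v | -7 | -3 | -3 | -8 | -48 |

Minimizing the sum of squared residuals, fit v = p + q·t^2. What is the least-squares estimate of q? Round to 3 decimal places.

q = -1.004

The normal system AᵀA·[p, q]ᵀ = Aᵀv is [[5, 75]; [75, 2595]]·[p, q]ᵀ = [-69, -2511]ᵀ.
det = 5·2595 − 75² = 7350.
p = ((-69)·2595 − 75·(-2511))/7350 = 309/245; q = (5·(-2511) − 75·(-69))/7350 = -246/245.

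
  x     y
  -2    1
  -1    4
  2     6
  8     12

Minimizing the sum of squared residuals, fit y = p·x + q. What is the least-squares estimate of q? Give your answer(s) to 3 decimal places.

Normal-equation sums: Σx·x = 73, Σx = 7, Σ1 = 4.
For Mᵀy: Σx·y = 102, Σy = 23.
MᵀM·[p, q]ᵀ = Mᵀy becomes [[73, 7]; [7, 4]]·[p, q]ᵀ = [102, 23]ᵀ.
Δ = 73·4 − 7² = 243.
p = (102·4 − 7·23)/243 = 247/243; q = (73·23 − 7·102)/243 = 965/243.

q = 3.971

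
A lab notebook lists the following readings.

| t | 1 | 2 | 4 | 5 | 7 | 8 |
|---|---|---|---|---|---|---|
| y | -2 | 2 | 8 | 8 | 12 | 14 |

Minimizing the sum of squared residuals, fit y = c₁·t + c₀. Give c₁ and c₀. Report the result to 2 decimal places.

c₁ = 2.16, c₀ = -2.72

Setting ∂/∂c₁ … = 0 gives: 159·c₁ + 27·c₀ = 270;  27·c₁ + 6·c₀ = 42.
(Σt·t = 159, Σt = 27, Σ1 = 6, Σt·y = 270, Σy = 42.)
Δ = 159·6 − 27² = 225.
c₁ = (270·6 − 27·42)/225 = 54/25; c₀ = (159·42 − 27·270)/225 = -68/25.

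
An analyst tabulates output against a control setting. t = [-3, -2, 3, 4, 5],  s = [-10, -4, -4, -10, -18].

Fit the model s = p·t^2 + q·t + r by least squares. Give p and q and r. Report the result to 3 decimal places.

From the data, Σt^2·t^2 = 1059, Σt^2·t = 181, Σt^2 = 63, Σt·t = 63, Σt = 7, Σ1 = 5.
Moment sums: Σt^2·s = -752, Σt·s = -104, Σs = -46.
AᵀA·[p, q, r]ᵀ = Aᵀs becomes [[1059, 181, 63]; [181, 63, 7]; [63, 7, 5]]·[p, q, r]ᵀ = [-752, -104, -46]ᵀ.
Row-reducing yields p = -1, q = 1, r = 2.

p = -1.000, q = 1.000, r = 2.000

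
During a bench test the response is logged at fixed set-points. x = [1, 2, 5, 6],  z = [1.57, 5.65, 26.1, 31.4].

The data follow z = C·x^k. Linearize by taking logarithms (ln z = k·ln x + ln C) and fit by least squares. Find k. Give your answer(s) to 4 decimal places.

Taking logs, ln z = k·ln x + ln C, so regress ln z on ln x.
Σln x = 4.0943, Σ(ln x)² = 6.2811, Σln z = 8.8915, Σln x·ln z = 12.6260.
Normal system: [[6.2811, 4.0943]; [4.0943, 4]]·[k, ln C]ᵀ = [12.6260, 8.8915]ᵀ.
Δ = 6.2811·4 − (4.0943)² = 8.3609; k = (12.6260·4 − 4.0943·8.8915)/8.3609 = 1.68634, ln C = (6.2811·8.8915 − 4.0943·12.6260)/8.3609 = 0.49676.

k = 1.6863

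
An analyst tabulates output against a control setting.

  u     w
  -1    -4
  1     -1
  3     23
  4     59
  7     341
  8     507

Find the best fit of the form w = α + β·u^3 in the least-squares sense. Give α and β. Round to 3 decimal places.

α = -3.258, β = 0.998

Setting ∂/∂α … = 0 gives: 6·α + 946·β = 925;  946·α + 384620·β = 380947.
(Σ1 = 6, Σu^3 = 946, Σu^3·u^3 = 384620, Σw = 925, Σu^3·w = 380947.)
Eliminating β: 384620·(row 1) − 946·(row 2) gives 1412804·α = 384620·925 − 946·380947 = -4602362, so α = -2301181/706402.
Then β = (380947 − 946·(-2301181/706402))/384620 = 352658/353201.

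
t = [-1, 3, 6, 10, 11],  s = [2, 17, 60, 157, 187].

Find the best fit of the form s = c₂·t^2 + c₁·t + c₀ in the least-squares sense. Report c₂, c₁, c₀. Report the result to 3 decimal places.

c₂ = 1.443, c₁ = 1.056, c₀ = 1.416

Setting ∂/∂c₂ … = 0 gives: 26019·c₂ + 2573·c₁ + 267·c₀ = 40642;  2573·c₂ + 267·c₁ + 29·c₀ = 4036;  267·c₂ + 29·c₁ + 5·c₀ = 423.
(Σt^2·t^2 = 26019, Σt^2·t = 2573, Σt^2 = 267, Σt·t = 267, Σt = 29, Σ1 = 5, Σt^2·s = 40642, Σt·s = 4036, Σs = 423.)
Solving the 3×3 system (Gaussian elimination) gives c₂ = 15625/10828, c₁ = 148703/140764, c₀ = 99641/70382.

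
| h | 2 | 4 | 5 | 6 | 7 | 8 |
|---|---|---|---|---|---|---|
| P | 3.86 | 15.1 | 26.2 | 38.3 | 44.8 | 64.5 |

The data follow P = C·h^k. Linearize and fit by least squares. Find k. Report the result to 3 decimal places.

With ln Pᵢ as the transformed response and ln hᵢ as the regressor:
AᵀA = [[16.3136, 9.5060]; [9.5060, 6]], rhs = [32.5505, 18.9454]ᵀ  (here Σln h = 9.5060, Σ(ln h)² = 16.3136, Σln P = 18.9454, Σln h·ln P = 32.5505).
Slope k = (n·Σln h·ln P − Σln h·Σln P)/(n·Σ(ln h)² − (Σln h)²) = (6·32.5505 − 9.5060·18.9454)/7.5177 = 2.02290; ln C = (Σln P − k·Σln h)/n = -0.04737.

k = 2.023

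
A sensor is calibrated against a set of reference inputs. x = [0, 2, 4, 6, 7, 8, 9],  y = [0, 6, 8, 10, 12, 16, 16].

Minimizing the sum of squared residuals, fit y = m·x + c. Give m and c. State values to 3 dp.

Compute the Gram sums: Σx·x = 250, Σx = 36, Σ1 = 7.
And Σx·y = 460, Σy = 68.
Normal equations: [[250, 36]; [36, 7]]·[m, c]ᵀ = [460, 68]ᵀ.
Determinant 250·7 − 36² = 454.
m = (460·7 − 36·68)/454 = 386/227; c = (250·68 − 36·460)/454 = 220/227.

m = 1.700, c = 0.969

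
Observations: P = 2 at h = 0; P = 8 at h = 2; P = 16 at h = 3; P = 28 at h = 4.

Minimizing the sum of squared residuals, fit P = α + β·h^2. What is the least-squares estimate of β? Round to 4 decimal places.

β = 1.6287

Forming XᵀX = [[4, 29]; [29, 353]] and XᵀP = [54, 624]ᵀ gives XᵀX·[α, β]ᵀ = XᵀP.
Determinant 4·353 − 29² = 571.
α = (54·353 − 29·624)/571 = 966/571; β = (4·624 − 29·54)/571 = 930/571.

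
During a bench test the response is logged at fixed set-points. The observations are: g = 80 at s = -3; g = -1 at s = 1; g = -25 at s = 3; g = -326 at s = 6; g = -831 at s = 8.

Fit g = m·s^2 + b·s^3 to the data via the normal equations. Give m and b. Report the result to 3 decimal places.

Normal-equation sums: Σs^2·s^2 = 5555, Σs^2·s^3 = 40545, Σs^3·s^3 = 310259.
Right-hand side: Σs^2·g = -64426, Σs^3·g = -498724.
Normal equations: [[5555, 40545]; [40545, 310259]]·[m, b]ᵀ = [-64426, -498724]ᵀ.
det = 5555·310259 − 40545² = 79591720.
m = ((-64426)·310259 − 40545·(-498724))/79591720 = 116009123/39795860; b = (5555·(-498724) − 40545·(-64426))/79591720 = -15825965/7959172.

m = 2.915, b = -1.988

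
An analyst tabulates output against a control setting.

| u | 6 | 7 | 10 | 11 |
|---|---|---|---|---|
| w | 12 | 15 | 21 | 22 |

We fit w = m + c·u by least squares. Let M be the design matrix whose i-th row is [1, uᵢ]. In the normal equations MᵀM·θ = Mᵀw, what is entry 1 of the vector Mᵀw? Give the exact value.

Entry 1 ↔ basis 1, so (Mᵀw)_{1} = Σᵢ wᵢ = (1)·(12) + (1)·(15) + (1)·(21) + (1)·(22) = 70.

70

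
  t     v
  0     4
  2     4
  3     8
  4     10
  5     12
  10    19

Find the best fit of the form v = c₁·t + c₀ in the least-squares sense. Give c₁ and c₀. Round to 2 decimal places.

c₁ = 1.62, c₀ = 3.02

The normal equations are: 154·c₁ + 24·c₀ = 322;  24·c₁ + 6·c₀ = 57.
(Σt·t = 154, Σt = 24, Σ1 = 6, Σt·v = 322, Σv = 57.)
Determinant 154·6 − 24² = 348.
c₁ = (322·6 − 24·57)/348 = 47/29; c₀ = (154·57 − 24·322)/348 = 175/58.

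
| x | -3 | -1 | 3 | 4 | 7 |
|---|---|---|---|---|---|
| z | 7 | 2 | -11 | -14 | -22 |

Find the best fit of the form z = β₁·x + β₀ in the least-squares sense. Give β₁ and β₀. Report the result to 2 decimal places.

Forming AᵀA = [[84, 10]; [10, 5]] and Aᵀz = [-266, -38]ᵀ gives AᵀA·[β₁, β₀]ᵀ = Aᵀz.
Δ = 84·5 − 10² = 320.
β₁ = ((-266)·5 − 10·(-38))/320 = -95/32; β₀ = (84·(-38) − 10·(-266))/320 = -133/80.

β₁ = -2.97, β₀ = -1.66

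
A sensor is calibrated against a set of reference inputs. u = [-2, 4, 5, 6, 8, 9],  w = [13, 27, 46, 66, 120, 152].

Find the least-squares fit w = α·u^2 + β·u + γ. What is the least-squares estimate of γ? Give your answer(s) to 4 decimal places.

γ = 1.7992

MᵀM·[α, β, γ]ᵀ = Mᵀw reads: 12850·α + 1638·β + 226·γ = 24002;  1638·α + 226·β + 30·γ = 3036;  226·α + 30·β + 6·γ = 424.
(Σu^2·u^2 = 12850, Σu^2·u = 1638, Σu^2 = 226, Σu·u = 226, Σu = 30, Σ1 = 6, Σu^2·w = 24002, Σu·w = 3036, Σw = 424.)
Inverting the 3×3 Gram matrix, [α, β, γ]ᵀ = [989/488, -729/488, 439/244]ᵀ.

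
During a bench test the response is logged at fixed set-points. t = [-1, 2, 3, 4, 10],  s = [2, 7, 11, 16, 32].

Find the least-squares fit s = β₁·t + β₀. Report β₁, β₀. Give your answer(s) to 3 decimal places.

MᵀM·[β₁, β₀]ᵀ = Mᵀs reads: 130·β₁ + 18·β₀ = 429;  18·β₁ + 5·β₀ = 68.
Δ = 130·5 − 18² = 326.
β₁ = (429·5 − 18·68)/326 = 921/326; β₀ = (130·68 − 18·429)/326 = 559/163.

β₁ = 2.825, β₀ = 3.429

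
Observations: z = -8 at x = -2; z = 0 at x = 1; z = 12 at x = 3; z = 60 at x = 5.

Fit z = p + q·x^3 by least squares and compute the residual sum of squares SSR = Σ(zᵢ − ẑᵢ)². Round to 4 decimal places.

From the data, Σ1 = 4, Σx^3 = 145, Σx^3·x^3 = 16419.
Right-hand side: Σz = 64, Σx^3·z = 7888.
So AᵀA·[p, q]ᵀ = Aᵀz: [[4, 145]; [145, 16419]]·[p, q]ᵀ = [64, 7888]ᵀ.
Eliminating q: 16419·(row 1) − 145·(row 2) gives 44651·p = 16419·64 − 145·7888 = -92944, so p = -92944/44651.
Then q = (7888 − 145·(-92944/44651))/16419 = 22272/44651.
Residuals: -86088/44651, 70672/44651, 27412/44651, -11996/44651; SSR = 297888/44651.

SSR = 6.6715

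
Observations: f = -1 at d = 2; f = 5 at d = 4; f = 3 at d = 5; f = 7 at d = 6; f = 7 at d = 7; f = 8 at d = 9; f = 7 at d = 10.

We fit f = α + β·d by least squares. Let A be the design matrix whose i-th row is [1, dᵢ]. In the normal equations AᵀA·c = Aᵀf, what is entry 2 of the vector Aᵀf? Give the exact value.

Entry 2 ↔ basis d, so (Aᵀf)_{2} = Σᵢ (d)·fᵢ = (2)·(-1) + (4)·(5) + (5)·(3) + (6)·(7) + (7)·(7) + (9)·(8) + (10)·(7) = 266.

266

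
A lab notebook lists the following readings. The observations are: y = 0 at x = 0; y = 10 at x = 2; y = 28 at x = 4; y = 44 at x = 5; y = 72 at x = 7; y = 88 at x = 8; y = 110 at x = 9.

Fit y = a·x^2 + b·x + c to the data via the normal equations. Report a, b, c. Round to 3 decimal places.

a = 0.946, b = 3.678, c = -0.419

From the data, Σx^2·x^2 = 13955, Σx^2·x = 1781, Σx^2 = 239, Σx·x = 239, Σx = 35, Σ1 = 7.
Moment sums: Σx^2·y = 19658, Σx·y = 2550, Σy = 352.
Solving the 3×3 system (Gaussian elimination) gives a = 45503/48081, b = 176863/48081, c = -610/1457.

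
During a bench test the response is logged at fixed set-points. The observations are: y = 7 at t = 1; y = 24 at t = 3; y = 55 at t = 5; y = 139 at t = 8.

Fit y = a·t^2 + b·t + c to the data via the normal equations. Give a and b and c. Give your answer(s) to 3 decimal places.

With design matrix A, AᵀA = [[4803, 665, 99]; [665, 99, 17]; [99, 17, 4]] and Aᵀy = [10494, 1466, 225]ᵀ.
Solving the 3×3 system (Gaussian elimination) gives a = 3622/1639, b = -1839/1639, c = 10365/1639.

a = 2.210, b = -1.122, c = 6.324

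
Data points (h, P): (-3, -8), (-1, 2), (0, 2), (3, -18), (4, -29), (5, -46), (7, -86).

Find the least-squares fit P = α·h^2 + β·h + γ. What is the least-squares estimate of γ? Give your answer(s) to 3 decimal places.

γ = 1.659

The normal equations are: 3445·α + 531·β + 109·γ = -6060;  531·α + 109·β + 15·γ = -980;  109·α + 15·β + 7·γ = -183.
(Σh^2·h^2 = 3445, Σh^2·h = 531, Σh^2 = 109, Σh·h = 109, Σh = 15, Σ1 = 7, Σh^2·P = -6060, Σh·P = -980, ΣP = -183.)
Row-reducing yields α = -41941/26752, β = -42311/26752, γ = 2017/1216.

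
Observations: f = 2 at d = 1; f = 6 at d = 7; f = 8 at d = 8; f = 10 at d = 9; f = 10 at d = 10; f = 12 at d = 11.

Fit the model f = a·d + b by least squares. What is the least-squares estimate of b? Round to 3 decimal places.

With design matrix X, XᵀX = [[416, 46]; [46, 6]] and Xᵀf = [430, 48]ᵀ.
Determinant 416·6 − 46² = 380.
a = (430·6 − 46·48)/380 = 93/95; b = (416·48 − 46·430)/380 = 47/95.

b = 0.495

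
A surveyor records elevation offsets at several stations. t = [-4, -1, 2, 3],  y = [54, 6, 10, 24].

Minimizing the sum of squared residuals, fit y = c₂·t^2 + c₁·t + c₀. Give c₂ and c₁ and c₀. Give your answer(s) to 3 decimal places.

c₂ = 2.939, c₁ = -1.394, c₀ = 1.455

The normal system AᵀA·[c₂, c₁, c₀]ᵀ = Aᵀy is [[354, -30, 30]; [-30, 30, 0]; [30, 0, 4]]·[c₂, c₁, c₀]ᵀ = [1126, -130, 94]ᵀ.
Solving the 3×3 system (Gaussian elimination) gives c₂ = 97/33, c₁ = -46/33, c₀ = 16/11.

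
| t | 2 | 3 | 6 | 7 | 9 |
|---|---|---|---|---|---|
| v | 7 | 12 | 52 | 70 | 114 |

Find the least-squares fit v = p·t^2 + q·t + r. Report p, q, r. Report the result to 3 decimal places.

Compute the Gram sums: Σt^2·t^2 = 10355, Σt^2·t = 1323, Σt^2 = 179, Σt·t = 179, Σt = 27, Σ1 = 5.
Moment sums: Σt^2·v = 14672, Σt·v = 1878, Σv = 255.
Inverting the 3×3 Gram matrix, [p, q, r]ᵀ = [6839/5016, 69/152, -329/1254]ᵀ.

p = 1.363, q = 0.454, r = -0.262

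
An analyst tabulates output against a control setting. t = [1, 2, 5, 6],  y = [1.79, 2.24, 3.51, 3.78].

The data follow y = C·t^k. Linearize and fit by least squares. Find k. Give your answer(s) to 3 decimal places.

k = 0.428

Taking logs, ln y = k·ln t + ln C, so regress ln y on ln t.
AᵀA = [[6.2811, 4.0943]; [4.0943, 4]], rhs = [4.9624, 3.9740]ᵀ  (here Σln t = 4.0943, Σ(ln t)² = 6.2811, Σln y = 3.9740, Σln t·ln y = 4.9624).
Solving (det = 8.3609): k = 0.42800, ln C = 0.55541.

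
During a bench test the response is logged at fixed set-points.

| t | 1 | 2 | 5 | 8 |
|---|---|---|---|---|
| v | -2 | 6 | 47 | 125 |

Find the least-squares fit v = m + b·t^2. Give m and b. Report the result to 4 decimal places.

Setting ∂/∂m … = 0 gives: 4·m + 94·b = 176;  94·m + 4738·b = 9197.
Eliminating b: 4738·(row 1) − 94·(row 2) gives 10116·m = 4738·176 − 94·9197 = -30630, so m = -5105/1686.
Then b = (9197 − 94·(-5105/1686))/4738 = 1687/843.

m = -3.0279, b = 2.0012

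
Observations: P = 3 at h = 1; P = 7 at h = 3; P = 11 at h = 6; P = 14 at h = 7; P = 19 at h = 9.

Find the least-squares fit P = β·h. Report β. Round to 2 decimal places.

Setting ∂/∂β … = 0 gives: 176·β = 359.
(Σh·h = 176, Σh·P = 359.)
β = 359/176 = 2.03977.

β = 2.04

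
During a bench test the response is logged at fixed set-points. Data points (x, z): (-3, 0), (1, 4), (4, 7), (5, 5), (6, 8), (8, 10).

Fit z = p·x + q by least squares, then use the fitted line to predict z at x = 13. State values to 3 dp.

ẑ = 13.757

Entries of AᵀA: Σx·x = 151, Σx = 21, Σ1 = 6.
And Σx·z = 185, Σz = 34.
So AᵀA·[p, q]ᵀ = Aᵀz: [[151, 21]; [21, 6]]·[p, q]ᵀ = [185, 34]ᵀ.
Eliminating q: 6·(row 1) − 21·(row 2) gives 465·p = 6·185 − 21·34 = 396, so p = 132/155.
Then q = (34 − 21·(132/155))/6 = 1249/465.
At x = 13: ẑ = (132/155)·(13) + (1249/465)·(1) = 6397/465.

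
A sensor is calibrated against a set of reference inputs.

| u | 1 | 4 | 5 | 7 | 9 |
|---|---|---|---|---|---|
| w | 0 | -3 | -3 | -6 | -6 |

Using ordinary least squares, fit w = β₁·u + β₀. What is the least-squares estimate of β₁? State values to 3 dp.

β₁ = -0.799

MᵀM·[β₁, β₀]ᵀ = Mᵀw reads: 172·β₁ + 26·β₀ = -123;  26·β₁ + 5·β₀ = -18.
(Σu·u = 172, Σu = 26, Σ1 = 5, Σu·w = -123, Σw = -18.)
Determinant 172·5 − 26² = 184.
β₁ = ((-123)·5 − 26·(-18))/184 = -147/184; β₀ = (172·(-18) − 26·(-123))/184 = 51/92.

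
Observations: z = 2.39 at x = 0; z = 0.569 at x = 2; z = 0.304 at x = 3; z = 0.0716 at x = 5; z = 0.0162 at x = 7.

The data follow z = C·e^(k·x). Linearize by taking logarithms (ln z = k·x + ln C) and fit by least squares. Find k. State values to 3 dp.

With ln zᵢ as the transformed response and xᵢ as the regressor:
Over the data: Σx = 17.0000, Σ(x)² = 87.0000, Σln z = -7.6427, Σx·ln z = -46.7424.
Normal system: [[87.0000, 17.0000]; [17.0000, 5]]·[k, ln C]ᵀ = [-46.7424, -7.6427]ᵀ.
Δ = 87.0000·5 − (17.0000)² = 146.0000; k = (-46.7424·5 − 17.0000·-7.6427)/146.0000 = -0.71086, ln C = (87.0000·-7.6427 − 17.0000·-46.7424)/146.0000 = 0.88839.

k = -0.711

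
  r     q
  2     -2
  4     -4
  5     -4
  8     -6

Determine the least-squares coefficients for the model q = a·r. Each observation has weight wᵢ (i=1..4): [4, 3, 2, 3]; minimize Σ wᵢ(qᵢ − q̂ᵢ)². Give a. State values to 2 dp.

Sums needed: Σwᵢ·r·r = 306.
Moment sums: Σwᵢ·r·q = -248.
Normal equations: [[306]]·[a]ᵀ = [-248]ᵀ.
Hence a = -248 / 306 ≈ -0.810458.

a = -0.81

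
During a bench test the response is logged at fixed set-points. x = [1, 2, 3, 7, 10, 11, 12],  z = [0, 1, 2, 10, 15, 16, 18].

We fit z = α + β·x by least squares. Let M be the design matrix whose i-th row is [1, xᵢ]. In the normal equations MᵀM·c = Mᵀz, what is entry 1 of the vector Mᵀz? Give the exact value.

Entry 1 ↔ basis 1, so (Mᵀz)_{1} = Σᵢ zᵢ = (1)·(0) + (1)·(1) + (1)·(2) + (1)·(10) + (1)·(15) + (1)·(16) + (1)·(18) = 62.

62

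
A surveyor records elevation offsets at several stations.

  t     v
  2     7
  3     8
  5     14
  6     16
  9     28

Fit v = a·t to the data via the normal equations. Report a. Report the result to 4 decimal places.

a = 2.9419

Compute the Gram sums: Σt·t = 155.
For Xᵀv: Σt·v = 456.
XᵀX·[a]ᵀ = Xᵀv becomes [[155]]·[a]ᵀ = [456]ᵀ.
Hence a = 456 / 155 ≈ 2.94194.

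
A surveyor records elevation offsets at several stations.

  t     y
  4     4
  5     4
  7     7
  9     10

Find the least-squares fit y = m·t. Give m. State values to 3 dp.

Sums needed: Σt·t = 171.
And Σt·y = 175.
Hence m = 175 / 171 ≈ 1.02339.

m = 1.023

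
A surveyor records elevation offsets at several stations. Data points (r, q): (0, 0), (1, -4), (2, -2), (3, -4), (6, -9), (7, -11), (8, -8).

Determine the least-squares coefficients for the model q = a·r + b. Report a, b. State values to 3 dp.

a = -1.163, b = -0.944

From the data, Σr·r = 163, Σr = 27, Σ1 = 7.
Right-hand side: Σr·q = -215, Σq = -38.
Normal equations: [[163, 27]; [27, 7]]·[a, b]ᵀ = [-215, -38]ᵀ.
Eliminating b: 7·(row 1) − 27·(row 2) gives 412·a = 7·(-215) − 27·(-38) = -479, so a = -479/412.
Then b = ((-38) − 27·(-479/412))/7 = -389/412.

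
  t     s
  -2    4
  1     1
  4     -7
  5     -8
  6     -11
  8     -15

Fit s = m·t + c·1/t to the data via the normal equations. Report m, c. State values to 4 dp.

m = -1.8831, c = 2.3211

Sums needed: Σt·t = 146, Σt·1/t = 6, Σ1/t·1/t = 20101/14400.
Moment sums: Σt·s = -261, Σ1/t·s = -967/120.
Normal equations: [[146, 6]; [6, 20101/14400]]·[m, c]ᵀ = [-261, -967/120]ᵀ.
Eliminating c: (20101/14400)·(row 1) − 6·(row 2) gives (1208173/7200)·m = (20101/14400)·(-261) − 6·(-967/120) = -505569/1600, so m = -4550121/2416346.
Then c = ((-967/120) − 6·(-4550121/2416346))/(20101/14400) = 2804280/1208173.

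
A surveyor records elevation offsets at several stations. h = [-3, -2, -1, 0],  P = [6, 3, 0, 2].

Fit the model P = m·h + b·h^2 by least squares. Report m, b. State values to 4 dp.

With design matrix A, AᵀA = [[14, -36]; [-36, 98]] and AᵀP = [-24, 66]ᵀ.
Δ = 14·98 − (-36)² = 76.
m = ((-24)·98 − (-36)·66)/76 = 6/19; b = (14·66 − (-36)·(-24))/76 = 15/19.

m = 0.3158, b = 0.7895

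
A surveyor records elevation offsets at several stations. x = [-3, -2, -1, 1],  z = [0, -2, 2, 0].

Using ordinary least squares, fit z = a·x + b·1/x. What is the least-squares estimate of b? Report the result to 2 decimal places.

The normal system MᵀM·[a, b]ᵀ = Mᵀz is [[15, 4]; [4, 85/36]]·[a, b]ᵀ = [2, -1]ᵀ.
Eliminating b: (85/36)·(row 1) − 4·(row 2) gives (233/12)·a = (85/36)·2 − 4·(-1) = 157/18, so a = 314/699.
Then b = ((-1) − 4·(314/699))/(85/36) = -276/233.

b = -1.18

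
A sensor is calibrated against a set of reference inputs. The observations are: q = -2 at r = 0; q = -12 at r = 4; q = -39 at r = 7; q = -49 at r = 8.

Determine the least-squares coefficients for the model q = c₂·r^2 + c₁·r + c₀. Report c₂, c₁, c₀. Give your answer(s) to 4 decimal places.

Compute the Gram sums: Σr^2·r^2 = 6753, Σr^2·r = 919, Σr^2 = 129, Σr·r = 129, Σr = 19, Σ1 = 4.
For Mᵀq: Σr^2·q = -5239, Σr·q = -713, Σq = -102.
So MᵀM·[c₂, c₁, c₀]ᵀ = Mᵀq: [[6753, 919, 129]; [919, 129, 19]; [129, 19, 4]]·[c₂, c₁, c₀]ᵀ = [-5239, -713, -102]ᵀ.
Row-reducing yields c₂ = -1113/1336, c₁ = 4591/6680, c₀ = -3169/1670.

c₂ = -0.8331, c₁ = 0.6873, c₀ = -1.8976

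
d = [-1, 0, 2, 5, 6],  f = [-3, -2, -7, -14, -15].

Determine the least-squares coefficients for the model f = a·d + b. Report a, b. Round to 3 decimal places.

a = -1.952, b = -3.516

The normal equations are: 66·a + 12·b = -171;  12·a + 5·b = -41.
Determinant 66·5 − 12² = 186.
a = ((-171)·5 − 12·(-41))/186 = -121/62; b = (66·(-41) − 12·(-171))/186 = -109/31.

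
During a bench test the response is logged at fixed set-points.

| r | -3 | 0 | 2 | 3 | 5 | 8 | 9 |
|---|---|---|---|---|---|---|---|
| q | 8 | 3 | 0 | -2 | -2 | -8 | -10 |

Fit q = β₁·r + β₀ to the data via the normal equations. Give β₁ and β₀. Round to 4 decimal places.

The normal equations are: 192·β₁ + 24·β₀ = -194;  24·β₁ + 7·β₀ = -11.
(Σr·r = 192, Σr = 24, Σ1 = 7, Σr·q = -194, Σq = -11.)
Eliminating β₀: 7·(row 1) − 24·(row 2) gives 768·β₁ = 7·(-194) − 24·(-11) = -1094, so β₁ = -547/384.
Then β₀ = ((-11) − 24·(-547/384))/7 = 53/16.

β₁ = -1.4245, β₀ = 3.3125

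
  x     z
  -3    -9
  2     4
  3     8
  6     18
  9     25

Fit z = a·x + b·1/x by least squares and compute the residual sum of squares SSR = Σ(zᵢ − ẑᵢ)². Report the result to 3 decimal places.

SSR = 3.208

Compute the Gram sums: Σx·x = 139, Σx·1/x = 5, Σ1/x·1/x = 83/162.
For Aᵀz: Σx·z = 392, Σ1/x·z = 121/9.
Eliminating b: (83/162)·(row 1) − 5·(row 2) gives (7487/162)·a = (83/162)·392 − 5·(121/9) = 10823/81, so a = 21646/7487.
Then b = ((121/9) − 5·(21646/7487))/(83/162) = -14778/7487.
Residuals: -7371/7487, -5955/7487, -116/7487, 7353/7487, -5997/7487; SSR = 24020/7487.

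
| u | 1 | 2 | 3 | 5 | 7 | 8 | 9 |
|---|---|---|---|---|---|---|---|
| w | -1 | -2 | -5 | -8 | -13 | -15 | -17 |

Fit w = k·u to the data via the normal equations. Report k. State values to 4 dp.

Setting ∂/∂k … = 0 gives: 233·k = -424.
Hence k = -424 / 233 ≈ -1.81974.

k = -1.8197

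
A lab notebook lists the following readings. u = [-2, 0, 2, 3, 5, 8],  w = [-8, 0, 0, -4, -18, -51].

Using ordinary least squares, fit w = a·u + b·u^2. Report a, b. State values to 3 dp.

From the data, Σu·u = 106, Σu·u^2 = 664, Σu^2·u^2 = 4834.
And Σu·w = -494, Σu^2·w = -3782.
Normal equations: [[106, 664]; [664, 4834]]·[a, b]ᵀ = [-494, -3782]ᵀ.
Eliminating b: 4834·(row 1) − 664·(row 2) gives 71508·a = 4834·(-494) − 664·(-3782) = 123252, so a = 10271/5959.
Then b = ((-3782) − 664·(10271/5959))/4834 = -6073/5959.

a = 1.724, b = -1.019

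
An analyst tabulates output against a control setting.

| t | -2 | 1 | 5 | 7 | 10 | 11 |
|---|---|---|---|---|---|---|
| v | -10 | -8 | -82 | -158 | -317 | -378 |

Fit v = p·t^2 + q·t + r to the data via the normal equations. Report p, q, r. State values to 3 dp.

p = -2.987, q = -1.457, r = -1.696

Normal-equation sums: Σt^2·t^2 = 27684, Σt^2·t = 2792, Σt^2 = 300, Σt·t = 300, Σt = 32, Σ1 = 6.
And Σt^2·v = -87278, Σt·v = -8832, Σv = -953.
AᵀA·[p, q, r]ᵀ = Aᵀv becomes [[27684, 2792, 300]; [2792, 300, 32]; [300, 32, 6]]·[p, q, r]ᵀ = [-87278, -8832, -953]ᵀ.
Inverting the 3×3 Gram matrix, [p, q, r]ᵀ = [-13667/4575, -2222/1525, -15521/9150]ᵀ.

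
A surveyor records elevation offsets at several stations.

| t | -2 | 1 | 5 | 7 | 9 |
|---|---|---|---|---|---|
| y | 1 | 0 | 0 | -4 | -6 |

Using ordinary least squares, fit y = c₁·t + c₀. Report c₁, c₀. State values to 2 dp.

The normal equations are: 160·c₁ + 20·c₀ = -84;  20·c₁ + 5·c₀ = -9.
Determinant 160·5 − 20² = 400.
c₁ = ((-84)·5 − 20·(-9))/400 = -3/5; c₀ = (160·(-9) − 20·(-84))/400 = 3/5.

c₁ = -0.60, c₀ = 0.60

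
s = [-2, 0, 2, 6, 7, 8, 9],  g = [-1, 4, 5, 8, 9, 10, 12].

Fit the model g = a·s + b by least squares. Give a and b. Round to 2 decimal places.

Sums needed: Σs·s = 238, Σs = 30, Σ1 = 7.
Moment sums: Σs·g = 311, Σg = 47.
Determinant 238·7 − 30² = 766.
a = (311·7 − 30·47)/766 = 767/766; b = (238·47 − 30·311)/766 = 928/383.

a = 1.00, b = 2.42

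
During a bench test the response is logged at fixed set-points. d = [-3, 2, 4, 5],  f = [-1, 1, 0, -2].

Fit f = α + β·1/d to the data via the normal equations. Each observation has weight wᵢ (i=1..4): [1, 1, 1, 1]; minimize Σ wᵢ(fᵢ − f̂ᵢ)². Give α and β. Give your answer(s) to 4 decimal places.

Setting ∂/∂α … = 0 gives: 4·α + (37/60)·β = -2;  (37/60)·α + (1669/3600)·β = 13/30.
Eliminating β: (1669/3600)·(row 1) − (37/60)·(row 2) gives (1769/1200)·α = (1669/3600)·(-2) − (37/60)·(13/30) = -43/36, so α = -4300/5307.
Then β = ((13/30) − (37/60)·(-4300/5307))/(1669/3600) = 3560/1769.

α = -0.8103, β = 2.0124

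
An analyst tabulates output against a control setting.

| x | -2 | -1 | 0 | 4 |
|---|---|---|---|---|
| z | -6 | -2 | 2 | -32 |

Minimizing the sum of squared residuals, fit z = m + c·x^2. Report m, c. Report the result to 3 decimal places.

m = 1.419, c = -2.080

Setting ∂/∂m … = 0 gives: 4·m + 21·c = -38;  21·m + 273·c = -538.
det = 4·273 − 21² = 651.
m = ((-38)·273 − 21·(-538))/651 = 44/31; c = (4·(-538) − 21·(-38))/651 = -1354/651.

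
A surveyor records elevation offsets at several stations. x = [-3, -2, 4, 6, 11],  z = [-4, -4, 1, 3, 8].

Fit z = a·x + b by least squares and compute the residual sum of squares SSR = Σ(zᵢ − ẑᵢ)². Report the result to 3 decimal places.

SSR = 0.902

MᵀM·[a, b]ᵀ = Mᵀz reads: 186·a + 16·b = 130;  16·a + 5·b = 4.
Eliminating b: 5·(row 1) − 16·(row 2) gives 674·a = 5·130 − 16·4 = 586, so a = 293/337.
Then b = (4 − 16·(293/337))/5 = -668/337.
Residuals: 199/337, -94/337, -167/337, -79/337, 141/337; SSR = 304/337.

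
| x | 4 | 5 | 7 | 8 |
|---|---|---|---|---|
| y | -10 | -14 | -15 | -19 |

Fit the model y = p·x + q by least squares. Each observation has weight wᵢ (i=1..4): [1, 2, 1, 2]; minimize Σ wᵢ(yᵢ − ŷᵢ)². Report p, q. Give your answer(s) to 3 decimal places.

p = -1.876, q = -3.596

Sums needed: Σwᵢ·x·x = 243, Σwᵢ·x = 37, Σwᵢ·1 = 6.
Right-hand side: Σwᵢ·x·y = -589, Σwᵢ·y = -91.
det = 243·6 − 37² = 89.
p = ((-589)·6 − 37·(-91))/89 = -167/89; q = (243·(-91) − 37·(-589))/89 = -320/89.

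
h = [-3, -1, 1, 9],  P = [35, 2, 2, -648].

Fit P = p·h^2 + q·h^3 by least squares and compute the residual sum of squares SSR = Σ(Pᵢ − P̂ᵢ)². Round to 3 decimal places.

SSR = 4.284

MᵀM·[p, q]ᵀ = MᵀP reads: 6644·p + 58806·q = -52169;  58806·p + 532172·q = -473337.
Eliminating q: 532172·(row 1) − 58806·(row 2) gives 77605132·p = 532172·(-52169) − 58806·(-473337) = 72174554, so p = 36087277/38802566.
Then q = ((-473337) − 58806·(36087277/38802566))/532172 = -3500037/3527506.
Residuals: -3103336/19401283, 1508724/19401283, 40009131/19401283, -167751/19401283; SSR = 83121598/19401283.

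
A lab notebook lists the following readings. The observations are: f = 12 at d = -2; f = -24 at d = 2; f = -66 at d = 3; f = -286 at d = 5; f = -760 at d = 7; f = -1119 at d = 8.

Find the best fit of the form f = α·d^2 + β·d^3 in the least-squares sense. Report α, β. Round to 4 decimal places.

α = -1.3836, β = -2.0142

Compute the Gram sums: Σd^2·d^2 = 7235, Σd^2·d^3 = 52943, Σd^3·d^3 = 396275.
And Σd^2·f = -116648, Σd^3·f = -871428.
So XᵀX·[α, β]ᵀ = Xᵀf: [[7235, 52943]; [52943, 396275]]·[α, β]ᵀ = [-116648, -871428]ᵀ.
Determinant 7235·396275 − 52943² = 64088376.
α = ((-116648)·396275 − 52943·(-871428))/64088376 = -2015309/1456554; β = (7235·(-871428) − 52943·(-116648))/64088376 = -32271629/16022094.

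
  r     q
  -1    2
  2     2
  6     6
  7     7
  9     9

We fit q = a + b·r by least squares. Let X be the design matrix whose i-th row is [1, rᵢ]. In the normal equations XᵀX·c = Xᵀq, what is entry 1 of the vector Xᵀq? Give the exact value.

26

Entry 1 ↔ basis 1, so (Xᵀq)_{1} = Σᵢ qᵢ = (1)·(2) + (1)·(2) + (1)·(6) + (1)·(7) + (1)·(9) = 26.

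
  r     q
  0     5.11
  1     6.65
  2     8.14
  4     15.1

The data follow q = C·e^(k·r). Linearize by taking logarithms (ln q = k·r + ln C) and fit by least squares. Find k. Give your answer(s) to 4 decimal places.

Let Y = ln q. Fitting Y = k·r + ln C by least squares:
Σr = 7.0000, Σ(r)² = 21.0000, Σln q = 8.3373, Σr·ln q = 16.9470.
Normal system: [[21.0000, 7.0000]; [7.0000, 4]]·[k, ln C]ᵀ = [16.9470, 8.3373]ᵀ.
Slope k = (n·Σr·ln q − Σr·Σln q)/(n·Σ(r)² − (Σr)²) = (4·16.9470 − 7.0000·8.3373)/35.0000 = 0.26934; ln C = (Σln q − k·Σr)/n = 1.61299.

k = 0.2693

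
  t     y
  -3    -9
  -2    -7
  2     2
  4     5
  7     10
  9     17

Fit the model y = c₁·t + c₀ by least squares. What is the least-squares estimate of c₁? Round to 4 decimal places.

The normal equations are: 163·c₁ + 17·c₀ = 288;  17·c₁ + 6·c₀ = 18.
Δ = 163·6 − 17² = 689.
c₁ = (288·6 − 17·18)/689 = 1422/689; c₀ = (163·18 − 17·288)/689 = -1962/689.

c₁ = 2.0639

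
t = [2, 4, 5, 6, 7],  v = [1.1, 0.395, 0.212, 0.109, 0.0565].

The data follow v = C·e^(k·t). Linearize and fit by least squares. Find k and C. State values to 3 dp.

k = -0.596, C = 3.912

Linearized form: ln v = k·t + ln C. From the 5 transformed points,
Σt = 24.0000, Σ(t)² = 130.0000, Σln v = -7.4747, Σt·ln v = -44.6937.
Equations: 130.0000·k + 24.0000·ln C = -44.6937;  24.0000·k + 5·ln C = -7.4747.
Slope k = (n·Σt·ln v − Σt·Σln v)/(n·Σ(t)² − (Σt)²) = (5·-44.6937 − 24.0000·-7.4747)/74.0000 = -0.59564; ln C = (Σln v − k·Σt)/n = 1.36413, so C = exp(1.36413) = 3.91231.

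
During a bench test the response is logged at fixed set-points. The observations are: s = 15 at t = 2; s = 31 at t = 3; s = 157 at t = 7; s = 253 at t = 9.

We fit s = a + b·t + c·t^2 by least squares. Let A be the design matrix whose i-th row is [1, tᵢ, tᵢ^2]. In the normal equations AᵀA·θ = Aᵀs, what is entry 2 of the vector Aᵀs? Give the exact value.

3499

Entry 2 ↔ basis t, so (Aᵀs)_{2} = Σᵢ (t)·sᵢ = (2)·(15) + (3)·(31) + (7)·(157) + (9)·(253) = 3499.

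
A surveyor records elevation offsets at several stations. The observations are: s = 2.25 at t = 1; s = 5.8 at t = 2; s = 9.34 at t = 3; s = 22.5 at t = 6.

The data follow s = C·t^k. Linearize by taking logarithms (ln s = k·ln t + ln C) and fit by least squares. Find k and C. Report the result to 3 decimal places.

Let Y = ln s. Fitting Y = k·ln t + ln C by least squares:
Σln t = 3.5835, Σ(ln t)² = 4.8978, Σln s = 7.9166, Σln t·ln s = 9.2518.
Equations: 4.8978·k + 3.5835·ln C = 9.2518;  3.5835·k + 4·ln C = 7.9166.
Slope k = (n·Σln t·ln s − Σln t·Σln s)/(n·Σ(ln t)² − (Σln t)²) = (4·9.2518 − 3.5835·7.9166)/6.7496 = 1.27974; ln C = (Σln s − k·Σln t)/n = 0.83266, so C = exp(0.83266) = 2.29943.

k = 1.280, C = 2.299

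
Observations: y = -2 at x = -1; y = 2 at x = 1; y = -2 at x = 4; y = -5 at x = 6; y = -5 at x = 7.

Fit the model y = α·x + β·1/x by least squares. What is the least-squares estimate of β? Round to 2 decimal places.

Normal-equation sums: Σx·x = 103, Σx·1/x = 5, Σ1/x·1/x = 14893/7056.
And Σx·y = -69, Σ1/x·y = 41/21.
Δ = 103·(14893/7056) − 5² = 1357579/7056.
α = ((-69)·(14893/7056) − 5·(41/21))/(1357579/7056) = -1096497/1357579; β = (103·(41/21) − 5·(-69))/(1357579/7056) = 3853248/1357579.

β = 2.84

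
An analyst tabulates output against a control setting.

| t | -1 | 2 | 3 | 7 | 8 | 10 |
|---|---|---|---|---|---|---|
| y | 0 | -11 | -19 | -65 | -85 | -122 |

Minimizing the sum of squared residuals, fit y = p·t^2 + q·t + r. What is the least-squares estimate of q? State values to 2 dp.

q = -2.76

Normal-equation sums: Σt^2·t^2 = 16595, Σt^2·t = 1889, Σt^2 = 227, Σt·t = 227, Σt = 29, Σ1 = 6.
For Mᵀy: Σt^2·y = -21040, Σt·y = -2434, Σy = -302.
So MᵀM·[p, q, r]ᵀ = Mᵀy: [[16595, 1889, 227]; [1889, 227, 29]; [227, 29, 6]]·[p, q, r]ᵀ = [-21040, -2434, -302]ᵀ.
Inverting the 3×3 Gram matrix, [p, q, r]ᵀ = [-12667/13652, -37675/13652, -6455/3413]ᵀ.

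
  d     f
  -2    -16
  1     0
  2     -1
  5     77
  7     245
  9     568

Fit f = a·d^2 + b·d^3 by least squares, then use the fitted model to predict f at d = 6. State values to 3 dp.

Sums needed: Σd^2·d^2 = 9620, Σd^2·d^3 = 78982, Σd^3·d^3 = 664844.
Moment sums: Σd^2·f = 59870, Σd^3·f = 507852.
AᵀA·[a, b]ᵀ = Aᵀf becomes [[9620, 78982]; [78982, 664844]]·[a, b]ᵀ = [59870, 507852]ᵀ.
Δ = 9620·664844 − 78982² = 157642956.
a = (59870·664844 − 78982·507852)/157642956 = -76739096/39410739; b = (9620·507852 − 78982·59870)/157642956 = 39220975/39410739.
At d = 6: f̂ = (-76739096/39410739)·(36) + (39220975/39410739)·(216) = 634347016/4378971.

f̂ = 144.862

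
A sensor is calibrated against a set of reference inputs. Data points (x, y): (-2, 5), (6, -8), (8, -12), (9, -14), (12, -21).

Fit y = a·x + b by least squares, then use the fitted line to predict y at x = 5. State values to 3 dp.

The normal system AᵀA·[a, b]ᵀ = Aᵀy is [[329, 33]; [33, 5]]·[a, b]ᵀ = [-532, -50]ᵀ.
det = 329·5 − 33² = 556.
a = ((-532)·5 − 33·(-50))/556 = -505/278; b = (329·(-50) − 33·(-532))/556 = 553/278.
At x = 5: ŷ = (-505/278)·(5) + (553/278)·(1) = -986/139.

ŷ = -7.094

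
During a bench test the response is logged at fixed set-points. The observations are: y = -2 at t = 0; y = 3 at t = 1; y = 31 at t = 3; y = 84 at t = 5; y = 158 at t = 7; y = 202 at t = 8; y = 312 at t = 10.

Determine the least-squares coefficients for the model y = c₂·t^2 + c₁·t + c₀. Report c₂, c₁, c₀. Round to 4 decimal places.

Normal-equation sums: Σt^2·t^2 = 17204, Σt^2·t = 2008, Σt^2 = 248, Σt·t = 248, Σt = 34, Σ1 = 7.
Moment sums: Σt^2·y = 54252, Σt·y = 6358, Σy = 788.
Normal equations: [[17204, 2008, 248]; [2008, 248, 34]; [248, 34, 7]]·[c₂, c₁, c₀]ᵀ = [54252, 6358, 788]ᵀ.
Row-reducing yields c₂ = 65122/22737, c₁ = 125921/45474, c₀ = -17817/7579.

c₂ = 2.8641, c₁ = 2.7691, c₀ = -2.3508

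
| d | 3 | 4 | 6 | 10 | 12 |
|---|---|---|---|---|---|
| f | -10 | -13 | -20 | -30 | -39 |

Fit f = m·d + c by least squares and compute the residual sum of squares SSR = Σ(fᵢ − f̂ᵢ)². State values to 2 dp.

Entries of XᵀX: Σd·d = 305, Σd = 35, Σ1 = 5.
Moment sums: Σd·f = -970, Σf = -112.
XᵀX·[m, c]ᵀ = Xᵀf becomes [[305, 35]; [35, 5]]·[m, c]ᵀ = [-970, -112]ᵀ.
Determinant 305·5 − 35² = 300.
m = ((-970)·5 − 35·(-112))/300 = -31/10; c = (305·(-112) − 35·(-970))/300 = -7/10.
Residuals: 0, 1/10, -7/10, 17/10, -11/10; SSR = 23/5.

SSR = 4.60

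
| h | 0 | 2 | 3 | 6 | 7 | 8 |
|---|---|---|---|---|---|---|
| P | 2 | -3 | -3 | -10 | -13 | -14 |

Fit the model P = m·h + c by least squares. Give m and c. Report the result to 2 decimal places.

m = -2.03, c = 1.98

Sums needed: Σh·h = 162, Σh = 26, Σ1 = 6.
For MᵀP: Σh·P = -278, ΣP = -41.
Eliminating c: 6·(row 1) − 26·(row 2) gives 296·m = 6·(-278) − 26·(-41) = -602, so m = -301/148.
Then c = ((-41) − 26·(-301/148))/6 = 293/148.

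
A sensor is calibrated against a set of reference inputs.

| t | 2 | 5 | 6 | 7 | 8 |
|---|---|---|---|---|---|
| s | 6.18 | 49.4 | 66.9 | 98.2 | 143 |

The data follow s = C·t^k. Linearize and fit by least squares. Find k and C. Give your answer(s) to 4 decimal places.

k = 2.2316, C = 1.3112

Linearized form: ln s = k·ln t + ln C. From the 5 transformed points,
Over the data: Σln t = 8.1197, Σ(ln t)² = 14.3918, Σln s = 19.4743, Σln t·ln s = 34.3161.
Normal system: [[14.3918, 8.1197]; [8.1197, 5]]·[k, ln C]ᵀ = [34.3161, 19.4743]ᵀ.
Solving (det = 6.0295): k = 2.23156, ln C = 0.27095, so C = exp(0.27095) = 1.31120.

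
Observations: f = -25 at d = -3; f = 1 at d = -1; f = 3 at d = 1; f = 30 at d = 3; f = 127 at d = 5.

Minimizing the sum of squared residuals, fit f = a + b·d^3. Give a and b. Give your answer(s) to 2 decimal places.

a = 2.20, b = 1.00

Compute the Gram sums: Σ1 = 5, Σd^3 = 125, Σd^3·d^3 = 17085.
Moment sums: Σf = 136, Σd^3·f = 17362.
AᵀA·[a, b]ᵀ = Aᵀf becomes [[5, 125]; [125, 17085]]·[a, b]ᵀ = [136, 17362]ᵀ.
det = 5·17085 − 125² = 69800.
a = (136·17085 − 125·17362)/69800 = 15331/6980; b = (5·17362 − 125·136)/69800 = 6981/6980.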